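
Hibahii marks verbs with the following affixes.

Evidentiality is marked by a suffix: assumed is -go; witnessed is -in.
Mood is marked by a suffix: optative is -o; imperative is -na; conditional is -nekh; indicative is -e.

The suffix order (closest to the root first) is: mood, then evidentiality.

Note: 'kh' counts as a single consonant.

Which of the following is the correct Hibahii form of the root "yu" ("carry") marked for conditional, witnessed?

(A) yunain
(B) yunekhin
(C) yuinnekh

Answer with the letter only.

B

Attach mood conditional -nekh → yunekh.
Attach evidentiality witnessed -in → yunekhin.
So the correct form is yunekhin, option (B).
(C) yuinnekh is wrong: it has the affixes in the wrong order.
(A) yunain is wrong: it uses imperative instead of conditional for mood.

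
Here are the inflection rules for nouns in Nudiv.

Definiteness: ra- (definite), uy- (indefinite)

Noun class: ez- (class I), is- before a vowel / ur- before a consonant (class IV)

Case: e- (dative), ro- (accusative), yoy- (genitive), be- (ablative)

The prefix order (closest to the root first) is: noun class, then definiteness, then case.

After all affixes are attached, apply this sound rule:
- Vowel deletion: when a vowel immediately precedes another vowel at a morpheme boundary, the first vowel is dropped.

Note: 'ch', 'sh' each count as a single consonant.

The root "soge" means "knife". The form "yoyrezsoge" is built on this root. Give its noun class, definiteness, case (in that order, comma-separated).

Segment: yoy-ra-ez-soge.
noun class: ez- → class I.
definiteness: ra- → definite.
case: yoy- → genitive.

class I, definite, genitive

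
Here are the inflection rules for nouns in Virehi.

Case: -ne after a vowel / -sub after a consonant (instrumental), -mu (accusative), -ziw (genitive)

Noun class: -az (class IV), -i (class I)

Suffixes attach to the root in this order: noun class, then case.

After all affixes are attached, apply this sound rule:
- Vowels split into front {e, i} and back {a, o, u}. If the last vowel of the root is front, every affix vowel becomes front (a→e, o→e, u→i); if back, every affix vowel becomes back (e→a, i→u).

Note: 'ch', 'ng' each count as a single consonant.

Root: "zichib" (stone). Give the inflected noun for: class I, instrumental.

Attach noun class class I -i → zichibi.
Attach case instrumental -ne (after vowel 'i') → zichibine.
Vowel harmony: no change.

zichibine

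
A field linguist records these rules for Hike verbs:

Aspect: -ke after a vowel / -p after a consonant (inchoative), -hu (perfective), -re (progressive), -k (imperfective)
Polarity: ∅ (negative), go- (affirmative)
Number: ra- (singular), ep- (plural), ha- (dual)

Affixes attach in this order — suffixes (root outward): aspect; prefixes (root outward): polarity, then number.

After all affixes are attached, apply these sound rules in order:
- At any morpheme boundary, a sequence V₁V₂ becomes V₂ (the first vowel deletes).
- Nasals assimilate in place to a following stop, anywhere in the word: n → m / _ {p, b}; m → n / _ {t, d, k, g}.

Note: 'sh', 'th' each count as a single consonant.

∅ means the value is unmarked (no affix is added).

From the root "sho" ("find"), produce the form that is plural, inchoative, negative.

polarity = negative: zero marking, form stays sho.
Attach number plural ep- → epsho.
Attach aspect inchoative -ke (after vowel 'o') → epshoke.
Vowel deletion: no change.
Nasal assimilation: no change.

epshoke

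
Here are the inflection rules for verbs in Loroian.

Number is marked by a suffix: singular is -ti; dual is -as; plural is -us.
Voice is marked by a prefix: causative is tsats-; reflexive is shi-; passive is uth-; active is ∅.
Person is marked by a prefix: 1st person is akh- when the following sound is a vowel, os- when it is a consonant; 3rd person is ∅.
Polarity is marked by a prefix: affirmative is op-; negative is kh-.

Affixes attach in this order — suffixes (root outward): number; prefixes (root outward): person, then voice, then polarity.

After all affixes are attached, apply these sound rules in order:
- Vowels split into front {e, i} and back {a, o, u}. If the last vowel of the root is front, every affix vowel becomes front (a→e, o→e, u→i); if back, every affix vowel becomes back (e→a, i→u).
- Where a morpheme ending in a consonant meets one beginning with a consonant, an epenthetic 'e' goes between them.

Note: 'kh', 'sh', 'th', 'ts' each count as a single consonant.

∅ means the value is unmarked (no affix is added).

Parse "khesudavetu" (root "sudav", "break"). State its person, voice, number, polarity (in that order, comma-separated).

3rd person, active, singular, negative

Segment: kh-sudav-ti.
person: ∅ → 3rd person.
voice: ∅ → active.
number: -ti → singular.
polarity: kh- → negative.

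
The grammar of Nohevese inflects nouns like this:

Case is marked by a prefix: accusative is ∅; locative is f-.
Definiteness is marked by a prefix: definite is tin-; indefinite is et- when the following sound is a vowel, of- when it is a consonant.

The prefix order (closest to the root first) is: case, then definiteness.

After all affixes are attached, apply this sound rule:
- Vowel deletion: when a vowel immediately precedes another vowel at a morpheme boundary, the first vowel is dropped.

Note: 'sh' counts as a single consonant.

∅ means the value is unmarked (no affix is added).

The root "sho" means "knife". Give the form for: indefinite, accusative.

ofsho

case = accusative: zero marking, form stays sho.
Attach definiteness indefinite of- (before consonant 'sh') → ofsho.
Vowel deletion: no change.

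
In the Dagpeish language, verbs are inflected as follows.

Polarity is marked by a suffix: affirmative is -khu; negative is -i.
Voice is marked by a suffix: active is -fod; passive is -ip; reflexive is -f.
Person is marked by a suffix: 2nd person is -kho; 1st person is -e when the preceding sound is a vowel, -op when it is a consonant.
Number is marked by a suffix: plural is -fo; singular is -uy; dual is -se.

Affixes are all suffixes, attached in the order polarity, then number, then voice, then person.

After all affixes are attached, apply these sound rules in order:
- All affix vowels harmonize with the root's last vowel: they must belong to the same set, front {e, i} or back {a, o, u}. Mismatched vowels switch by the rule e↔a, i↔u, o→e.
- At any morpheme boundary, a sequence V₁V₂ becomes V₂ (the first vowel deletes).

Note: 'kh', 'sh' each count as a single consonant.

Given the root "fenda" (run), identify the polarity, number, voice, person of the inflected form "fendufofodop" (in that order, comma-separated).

negative, plural, active, 1st person

Segment: fenda-i-fo-fod-op.
polarity: -i → negative.
number: -fo → plural.
voice: -fod → active.
person: -e/op → 1st person.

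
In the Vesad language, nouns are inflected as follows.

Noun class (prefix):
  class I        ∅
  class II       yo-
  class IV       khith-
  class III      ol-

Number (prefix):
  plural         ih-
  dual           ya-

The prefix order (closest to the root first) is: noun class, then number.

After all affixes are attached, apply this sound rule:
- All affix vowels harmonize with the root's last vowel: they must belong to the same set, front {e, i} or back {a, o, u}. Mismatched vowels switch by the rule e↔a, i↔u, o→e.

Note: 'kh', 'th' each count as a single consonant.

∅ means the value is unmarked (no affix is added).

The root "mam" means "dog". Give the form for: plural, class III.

Attach noun class class III ol- → olmam.
Attach number plural ih- → iholmam.
Apply vowel harmony: iholmam → uholmam.

uholmam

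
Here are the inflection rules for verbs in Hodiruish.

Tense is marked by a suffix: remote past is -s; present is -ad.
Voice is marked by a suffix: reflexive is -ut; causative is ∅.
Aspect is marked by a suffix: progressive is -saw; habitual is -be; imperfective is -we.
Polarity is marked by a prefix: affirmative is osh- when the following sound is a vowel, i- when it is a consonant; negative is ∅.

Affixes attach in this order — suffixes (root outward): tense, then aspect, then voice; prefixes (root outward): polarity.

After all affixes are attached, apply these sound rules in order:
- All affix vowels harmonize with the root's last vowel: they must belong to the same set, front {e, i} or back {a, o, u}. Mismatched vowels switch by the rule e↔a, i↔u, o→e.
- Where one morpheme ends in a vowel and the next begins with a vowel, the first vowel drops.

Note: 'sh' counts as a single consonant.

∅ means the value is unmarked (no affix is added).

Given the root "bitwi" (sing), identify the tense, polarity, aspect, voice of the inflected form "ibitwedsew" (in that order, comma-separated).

Segment: i-bitwi-ad-saw.
tense: -ad → present.
polarity: osh/i- → affirmative.
aspect: -saw → progressive.
voice: ∅ → causative.

present, affirmative, progressive, causative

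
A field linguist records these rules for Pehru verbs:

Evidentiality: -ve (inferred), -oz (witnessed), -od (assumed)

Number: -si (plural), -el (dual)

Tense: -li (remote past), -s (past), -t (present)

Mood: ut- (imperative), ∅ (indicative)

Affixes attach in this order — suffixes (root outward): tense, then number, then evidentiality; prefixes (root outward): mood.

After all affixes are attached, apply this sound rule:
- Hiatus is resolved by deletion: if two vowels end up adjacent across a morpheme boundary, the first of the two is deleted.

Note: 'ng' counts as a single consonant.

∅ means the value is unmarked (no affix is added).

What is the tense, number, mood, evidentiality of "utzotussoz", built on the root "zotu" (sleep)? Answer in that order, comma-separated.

past, plural, imperative, witnessed

Segment: ut-zotu-s-si-oz.
tense: -s → past.
number: -si → plural.
mood: ut- → imperative.
evidentiality: -oz → witnessed.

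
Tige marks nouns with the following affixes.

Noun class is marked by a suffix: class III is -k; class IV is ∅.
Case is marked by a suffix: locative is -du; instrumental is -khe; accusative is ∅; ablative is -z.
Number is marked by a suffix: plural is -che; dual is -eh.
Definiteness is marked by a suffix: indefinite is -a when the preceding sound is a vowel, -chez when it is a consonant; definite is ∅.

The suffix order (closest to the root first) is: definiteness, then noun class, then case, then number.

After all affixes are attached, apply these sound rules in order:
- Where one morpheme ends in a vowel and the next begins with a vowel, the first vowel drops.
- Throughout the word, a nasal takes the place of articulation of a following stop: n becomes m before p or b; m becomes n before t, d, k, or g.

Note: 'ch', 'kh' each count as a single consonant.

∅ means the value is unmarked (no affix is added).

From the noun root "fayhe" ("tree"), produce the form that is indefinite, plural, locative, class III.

Attach definiteness indefinite -a (after vowel 'e') → fayhea.
Attach noun class class III -k → fayheak.
Attach case locative -du → fayheakdu.
Attach number plural -che → fayheakduche.
Apply vowel deletion: fayheakduche → fayhakduche.
Nasal assimilation: no change.

fayhakduche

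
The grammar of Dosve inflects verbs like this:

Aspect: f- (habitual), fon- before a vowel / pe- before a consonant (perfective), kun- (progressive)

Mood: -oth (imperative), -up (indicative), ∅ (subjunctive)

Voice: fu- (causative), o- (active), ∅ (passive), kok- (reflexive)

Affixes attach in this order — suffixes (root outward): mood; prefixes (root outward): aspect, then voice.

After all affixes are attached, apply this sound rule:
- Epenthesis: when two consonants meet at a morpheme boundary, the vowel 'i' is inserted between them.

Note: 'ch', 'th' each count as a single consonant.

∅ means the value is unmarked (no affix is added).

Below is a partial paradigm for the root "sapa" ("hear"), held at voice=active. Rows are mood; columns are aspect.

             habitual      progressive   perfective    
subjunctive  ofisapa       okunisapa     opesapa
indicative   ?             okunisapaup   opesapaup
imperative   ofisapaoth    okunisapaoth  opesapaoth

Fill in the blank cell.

ofisapaup

Attach aspect habitual f- → fsapa.
Attach mood indicative -up → fsapaup.
Attach voice active o- → ofsapaup.
Apply epenthesis: ofsapaup → ofisapaup.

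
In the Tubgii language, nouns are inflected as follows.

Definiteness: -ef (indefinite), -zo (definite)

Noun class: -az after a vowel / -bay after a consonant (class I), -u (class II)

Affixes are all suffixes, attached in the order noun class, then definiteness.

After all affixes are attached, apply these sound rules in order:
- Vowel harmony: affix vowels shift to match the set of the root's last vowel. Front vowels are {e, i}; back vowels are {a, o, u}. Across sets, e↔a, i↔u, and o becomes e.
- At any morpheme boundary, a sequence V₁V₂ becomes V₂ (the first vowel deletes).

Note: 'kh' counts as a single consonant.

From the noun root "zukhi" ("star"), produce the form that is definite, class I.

Attach noun class class I -az (after vowel 'i') → zukhiaz.
Attach definiteness definite -zo → zukhiazzo.
Apply vowel harmony: zukhiazzo → zukhiezze.
Apply vowel deletion: zukhiezze → zukhezze.

zukhezze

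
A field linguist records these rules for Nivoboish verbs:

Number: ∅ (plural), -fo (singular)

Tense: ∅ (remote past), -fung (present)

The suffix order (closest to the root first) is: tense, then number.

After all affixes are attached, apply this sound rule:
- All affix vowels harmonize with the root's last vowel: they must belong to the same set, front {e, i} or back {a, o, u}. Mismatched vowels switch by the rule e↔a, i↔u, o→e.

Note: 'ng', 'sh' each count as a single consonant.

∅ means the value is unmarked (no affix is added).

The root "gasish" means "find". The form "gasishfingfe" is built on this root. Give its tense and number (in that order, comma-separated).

Segment: gasish-fung-fo.
tense: -fung → present.
number: -fo → singular.

present, singular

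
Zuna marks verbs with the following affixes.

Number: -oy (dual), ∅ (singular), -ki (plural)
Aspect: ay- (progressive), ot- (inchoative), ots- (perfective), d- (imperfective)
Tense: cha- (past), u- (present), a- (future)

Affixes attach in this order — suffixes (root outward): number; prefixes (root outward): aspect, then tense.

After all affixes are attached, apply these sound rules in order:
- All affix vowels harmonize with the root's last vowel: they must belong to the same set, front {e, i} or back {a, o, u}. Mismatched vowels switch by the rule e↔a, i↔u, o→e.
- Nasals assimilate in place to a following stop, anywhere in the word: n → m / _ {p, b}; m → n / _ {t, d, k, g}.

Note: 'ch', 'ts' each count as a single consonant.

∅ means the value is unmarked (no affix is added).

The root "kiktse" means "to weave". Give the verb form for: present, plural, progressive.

ieykiktseki

Attach aspect progressive ay- → aykiktse.
Attach number plural -ki → aykiktseki.
Attach tense present u- → uaykiktseki.
Apply vowel harmony: uaykiktseki → ieykiktseki.
Nasal assimilation: no change.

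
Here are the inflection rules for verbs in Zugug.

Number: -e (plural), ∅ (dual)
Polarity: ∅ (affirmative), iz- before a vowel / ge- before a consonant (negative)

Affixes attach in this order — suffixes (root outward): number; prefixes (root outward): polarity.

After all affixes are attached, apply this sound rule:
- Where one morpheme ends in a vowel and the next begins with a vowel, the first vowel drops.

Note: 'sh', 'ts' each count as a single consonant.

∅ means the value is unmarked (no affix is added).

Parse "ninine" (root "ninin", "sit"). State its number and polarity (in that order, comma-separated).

Segment: ninin-e.
number: -e → plural.
polarity: ∅ → affirmative.

plural, affirmative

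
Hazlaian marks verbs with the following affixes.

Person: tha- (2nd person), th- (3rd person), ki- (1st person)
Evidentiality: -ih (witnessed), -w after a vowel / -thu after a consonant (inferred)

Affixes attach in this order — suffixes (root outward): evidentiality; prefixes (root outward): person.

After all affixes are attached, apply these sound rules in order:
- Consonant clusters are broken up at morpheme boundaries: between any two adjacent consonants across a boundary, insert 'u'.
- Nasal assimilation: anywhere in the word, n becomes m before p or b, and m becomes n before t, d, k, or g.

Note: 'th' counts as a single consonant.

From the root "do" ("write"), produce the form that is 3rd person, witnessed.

Attach evidentiality witnessed -ih → doih.
Attach person 3rd person th- → thdoih.
Apply epenthesis: thdoih → thudoih.
Nasal assimilation: no change.

thudoih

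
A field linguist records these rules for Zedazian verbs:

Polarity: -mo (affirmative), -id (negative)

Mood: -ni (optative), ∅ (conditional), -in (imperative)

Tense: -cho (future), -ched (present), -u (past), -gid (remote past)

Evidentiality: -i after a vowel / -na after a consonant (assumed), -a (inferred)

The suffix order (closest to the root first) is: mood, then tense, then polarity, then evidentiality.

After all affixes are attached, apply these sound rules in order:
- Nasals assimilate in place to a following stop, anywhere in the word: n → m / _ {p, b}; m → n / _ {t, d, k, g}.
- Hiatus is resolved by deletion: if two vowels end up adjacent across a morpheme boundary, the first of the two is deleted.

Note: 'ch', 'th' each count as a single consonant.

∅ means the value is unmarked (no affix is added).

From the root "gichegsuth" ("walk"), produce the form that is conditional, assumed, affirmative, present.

mood = conditional: zero marking, form stays gichegsuth.
Attach tense present -ched → gichegsuthched.
Attach polarity affirmative -mo → gichegsuthchedmo.
Attach evidentiality assumed -i (after vowel 'o') → gichegsuthchedmoi.
Nasal assimilation: no change.
Apply vowel deletion: gichegsuthchedmoi → gichegsuthchedmi.

gichegsuthchedmi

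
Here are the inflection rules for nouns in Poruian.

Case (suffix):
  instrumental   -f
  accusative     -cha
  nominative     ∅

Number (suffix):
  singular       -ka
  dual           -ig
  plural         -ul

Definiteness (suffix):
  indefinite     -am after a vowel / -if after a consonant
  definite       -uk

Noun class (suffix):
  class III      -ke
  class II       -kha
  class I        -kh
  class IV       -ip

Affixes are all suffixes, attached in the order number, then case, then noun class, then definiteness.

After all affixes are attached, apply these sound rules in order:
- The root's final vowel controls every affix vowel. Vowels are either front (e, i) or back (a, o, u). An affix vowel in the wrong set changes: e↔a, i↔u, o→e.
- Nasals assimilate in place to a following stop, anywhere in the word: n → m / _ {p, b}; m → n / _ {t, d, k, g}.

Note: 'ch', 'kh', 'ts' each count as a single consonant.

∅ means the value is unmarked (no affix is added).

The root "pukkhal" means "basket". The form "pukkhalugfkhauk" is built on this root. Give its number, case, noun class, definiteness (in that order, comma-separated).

dual, instrumental, class II, definite

Segment: pukkhal-ig-f-kha-uk.
number: -ig → dual.
case: -f → instrumental.
noun class: -kha → class II.
definiteness: -uk → definite.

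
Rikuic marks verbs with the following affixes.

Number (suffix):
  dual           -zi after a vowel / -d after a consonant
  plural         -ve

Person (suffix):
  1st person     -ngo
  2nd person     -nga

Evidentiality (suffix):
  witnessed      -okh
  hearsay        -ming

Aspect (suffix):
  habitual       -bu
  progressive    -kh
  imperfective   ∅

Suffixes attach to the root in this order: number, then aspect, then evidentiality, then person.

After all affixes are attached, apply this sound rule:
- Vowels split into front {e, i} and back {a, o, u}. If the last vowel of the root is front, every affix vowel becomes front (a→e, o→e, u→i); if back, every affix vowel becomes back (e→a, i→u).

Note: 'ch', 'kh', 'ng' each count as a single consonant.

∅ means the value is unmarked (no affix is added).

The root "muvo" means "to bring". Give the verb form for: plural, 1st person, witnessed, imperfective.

Attach number plural -ve → muvove.
aspect = imperfective: zero marking, form stays muvove.
Attach evidentiality witnessed -okh → muvoveokh.
Attach person 1st person -ngo → muvoveokhngo.
Apply vowel harmony: muvoveokhngo → muvovaokhngo.

muvovaokhngo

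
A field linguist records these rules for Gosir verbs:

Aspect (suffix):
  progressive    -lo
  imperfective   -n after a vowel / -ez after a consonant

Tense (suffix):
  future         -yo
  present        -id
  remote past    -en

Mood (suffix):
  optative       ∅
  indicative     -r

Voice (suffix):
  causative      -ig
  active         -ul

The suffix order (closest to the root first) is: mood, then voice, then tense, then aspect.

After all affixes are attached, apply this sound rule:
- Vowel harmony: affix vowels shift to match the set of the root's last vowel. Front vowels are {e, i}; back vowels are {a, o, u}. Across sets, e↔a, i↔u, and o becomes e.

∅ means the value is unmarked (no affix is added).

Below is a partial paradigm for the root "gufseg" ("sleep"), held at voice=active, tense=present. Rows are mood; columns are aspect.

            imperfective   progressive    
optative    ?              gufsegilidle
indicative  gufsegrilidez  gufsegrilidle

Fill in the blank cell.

gufsegilidez

mood = optative: zero marking, form stays gufseg.
Attach voice active -ul → gufsegul.
Attach tense present -id → gufsegulid.
Attach aspect imperfective -ez (after consonant 'd') → gufsegulidez.
Apply vowel harmony: gufsegulidez → gufsegilidez.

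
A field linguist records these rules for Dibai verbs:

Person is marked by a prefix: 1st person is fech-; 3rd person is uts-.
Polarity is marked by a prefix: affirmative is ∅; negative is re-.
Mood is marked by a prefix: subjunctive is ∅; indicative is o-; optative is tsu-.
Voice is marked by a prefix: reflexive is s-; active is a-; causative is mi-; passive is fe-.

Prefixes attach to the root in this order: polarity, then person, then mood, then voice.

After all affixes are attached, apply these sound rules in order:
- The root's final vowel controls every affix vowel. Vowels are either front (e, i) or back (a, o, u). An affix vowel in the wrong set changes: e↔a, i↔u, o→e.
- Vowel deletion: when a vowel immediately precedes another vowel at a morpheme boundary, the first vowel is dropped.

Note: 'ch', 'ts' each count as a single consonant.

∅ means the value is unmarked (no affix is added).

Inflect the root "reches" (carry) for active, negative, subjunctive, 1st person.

efechrereches

Attach polarity negative re- → rereches.
Attach person 1st person fech- → fechrereches.
mood = subjunctive: zero marking, form stays fechrereches.
Attach voice active a- → afechrereches.
Apply vowel harmony: afechrereches → efechrereches.
Vowel deletion: no change.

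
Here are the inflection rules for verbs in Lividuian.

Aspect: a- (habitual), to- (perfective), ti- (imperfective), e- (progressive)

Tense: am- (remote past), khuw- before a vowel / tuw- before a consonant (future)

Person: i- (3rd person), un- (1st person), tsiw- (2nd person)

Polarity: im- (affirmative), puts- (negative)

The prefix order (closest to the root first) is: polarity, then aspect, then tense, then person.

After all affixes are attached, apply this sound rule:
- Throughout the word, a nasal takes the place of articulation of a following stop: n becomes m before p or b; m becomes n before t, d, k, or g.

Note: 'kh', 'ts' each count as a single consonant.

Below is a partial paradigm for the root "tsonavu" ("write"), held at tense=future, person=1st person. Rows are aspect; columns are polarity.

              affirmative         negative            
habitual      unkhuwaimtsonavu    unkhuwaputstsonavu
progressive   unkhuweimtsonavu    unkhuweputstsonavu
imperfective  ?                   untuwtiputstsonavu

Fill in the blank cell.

Attach polarity affirmative im- → imtsonavu.
Attach aspect imperfective ti- → tiimtsonavu.
Attach tense future tuw- (before consonant 't') → tuwtiimtsonavu.
Attach person 1st person un- → untuwtiimtsonavu.
Nasal assimilation: no change.

untuwtiimtsonavu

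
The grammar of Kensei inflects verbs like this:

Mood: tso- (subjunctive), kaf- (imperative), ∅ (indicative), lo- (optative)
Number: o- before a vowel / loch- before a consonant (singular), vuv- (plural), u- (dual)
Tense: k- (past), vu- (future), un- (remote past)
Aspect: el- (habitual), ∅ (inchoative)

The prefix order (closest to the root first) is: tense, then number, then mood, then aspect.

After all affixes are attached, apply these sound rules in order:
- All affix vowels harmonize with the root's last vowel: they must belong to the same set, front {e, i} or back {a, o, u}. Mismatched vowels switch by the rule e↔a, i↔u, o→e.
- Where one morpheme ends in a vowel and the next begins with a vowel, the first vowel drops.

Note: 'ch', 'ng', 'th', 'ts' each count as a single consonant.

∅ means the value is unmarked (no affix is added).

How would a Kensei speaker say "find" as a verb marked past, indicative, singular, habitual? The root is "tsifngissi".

Attach tense past k- → ktsifngissi.
Attach number singular loch- (before consonant 'k') → lochktsifngissi.
mood = indicative: zero marking, form stays lochktsifngissi.
Attach aspect habitual el- → ellochktsifngissi.
Apply vowel harmony: ellochktsifngissi → ellechktsifngissi.
Vowel deletion: no change.

ellechktsifngissi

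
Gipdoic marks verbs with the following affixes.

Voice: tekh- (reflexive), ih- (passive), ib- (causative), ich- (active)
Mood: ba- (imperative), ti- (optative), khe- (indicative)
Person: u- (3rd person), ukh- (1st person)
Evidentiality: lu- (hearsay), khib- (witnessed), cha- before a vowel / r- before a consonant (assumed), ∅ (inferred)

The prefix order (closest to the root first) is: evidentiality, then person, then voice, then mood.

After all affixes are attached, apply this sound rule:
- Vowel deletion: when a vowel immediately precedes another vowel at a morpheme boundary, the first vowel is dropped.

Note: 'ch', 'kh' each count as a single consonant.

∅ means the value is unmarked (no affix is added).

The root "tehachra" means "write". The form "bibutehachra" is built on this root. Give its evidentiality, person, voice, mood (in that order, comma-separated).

Segment: ba-ib-u-tehachra.
evidentiality: ∅ → inferred.
person: u- → 3rd person.
voice: ib- → causative.
mood: ba- → imperative.

inferred, 3rd person, causative, imperative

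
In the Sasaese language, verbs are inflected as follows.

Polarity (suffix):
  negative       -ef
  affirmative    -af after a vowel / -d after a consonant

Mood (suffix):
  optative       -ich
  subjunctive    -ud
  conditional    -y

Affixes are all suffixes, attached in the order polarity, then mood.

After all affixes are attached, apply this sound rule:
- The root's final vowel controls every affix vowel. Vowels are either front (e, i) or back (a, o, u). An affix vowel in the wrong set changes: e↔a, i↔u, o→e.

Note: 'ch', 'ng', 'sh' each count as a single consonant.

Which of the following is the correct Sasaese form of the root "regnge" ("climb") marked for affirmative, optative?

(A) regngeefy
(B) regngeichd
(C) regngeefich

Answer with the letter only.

C

Attach polarity affirmative -af (after vowel 'e') → regngeaf.
Attach mood optative -ich → regngeafich.
Apply vowel harmony: regngeafich → regngeefich.
So the correct form is regngeefich, option (C).
(B) regngeichd is wrong: it has the affixes in the wrong order.
(A) regngeefy is wrong: it uses conditional instead of optative for mood.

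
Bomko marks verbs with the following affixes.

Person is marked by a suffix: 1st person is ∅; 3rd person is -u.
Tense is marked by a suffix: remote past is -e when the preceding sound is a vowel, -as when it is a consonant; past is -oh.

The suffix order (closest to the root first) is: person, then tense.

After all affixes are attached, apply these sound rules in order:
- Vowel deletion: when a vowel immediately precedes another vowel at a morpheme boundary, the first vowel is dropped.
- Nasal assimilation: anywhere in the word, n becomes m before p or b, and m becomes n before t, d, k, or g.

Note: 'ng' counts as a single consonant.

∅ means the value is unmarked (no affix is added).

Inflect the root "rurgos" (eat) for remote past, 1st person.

person = 1st person: zero marking, form stays rurgos.
Attach tense remote past -as (after consonant 's') → rurgosas.
Vowel deletion: no change.
Nasal assimilation: no change.

rurgosas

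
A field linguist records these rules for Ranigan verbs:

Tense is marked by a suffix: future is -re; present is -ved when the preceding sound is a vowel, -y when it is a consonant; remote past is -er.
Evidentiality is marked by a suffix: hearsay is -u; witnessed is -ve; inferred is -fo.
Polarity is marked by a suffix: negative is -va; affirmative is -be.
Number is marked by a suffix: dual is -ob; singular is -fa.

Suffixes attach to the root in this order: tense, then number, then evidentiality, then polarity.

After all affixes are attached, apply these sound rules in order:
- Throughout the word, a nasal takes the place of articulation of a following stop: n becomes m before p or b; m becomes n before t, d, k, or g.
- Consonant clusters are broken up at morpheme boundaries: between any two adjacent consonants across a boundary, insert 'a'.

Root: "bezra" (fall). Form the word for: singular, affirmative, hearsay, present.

bezravedafaube

Attach tense present -ved (after vowel 'a') → bezraved.
Attach number singular -fa → bezravedfa.
Attach evidentiality hearsay -u → bezravedfau.
Attach polarity affirmative -be → bezravedfaube.
Nasal assimilation: no change.
Apply epenthesis: bezravedfaube → bezravedafaube.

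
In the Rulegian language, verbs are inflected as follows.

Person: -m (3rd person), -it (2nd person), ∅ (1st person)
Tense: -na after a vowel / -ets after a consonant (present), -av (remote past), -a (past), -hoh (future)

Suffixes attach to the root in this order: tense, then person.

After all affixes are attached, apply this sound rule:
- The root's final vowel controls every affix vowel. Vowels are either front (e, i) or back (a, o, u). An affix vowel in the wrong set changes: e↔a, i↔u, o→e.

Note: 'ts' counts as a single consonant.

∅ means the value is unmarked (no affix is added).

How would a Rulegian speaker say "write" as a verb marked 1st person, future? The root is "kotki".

Attach tense future -hoh → kotkihoh.
person = 1st person: zero marking, form stays kotkihoh.
Apply vowel harmony: kotkihoh → kotkiheh.

kotkiheh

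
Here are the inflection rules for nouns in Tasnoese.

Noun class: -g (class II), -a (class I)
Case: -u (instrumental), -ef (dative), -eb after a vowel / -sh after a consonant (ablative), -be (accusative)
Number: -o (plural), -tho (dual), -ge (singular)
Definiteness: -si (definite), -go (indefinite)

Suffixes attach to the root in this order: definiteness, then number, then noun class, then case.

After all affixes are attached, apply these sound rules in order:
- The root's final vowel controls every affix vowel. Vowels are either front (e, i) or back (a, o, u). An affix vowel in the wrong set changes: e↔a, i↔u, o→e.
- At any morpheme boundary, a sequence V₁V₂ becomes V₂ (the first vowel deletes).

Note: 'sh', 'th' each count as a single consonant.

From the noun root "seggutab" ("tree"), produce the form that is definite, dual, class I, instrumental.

seggutabsuthu

Attach definiteness definite -si → seggutabsi.
Attach number dual -tho → seggutabsitho.
Attach noun class class I -a → seggutabsithoa.
Attach case instrumental -u → seggutabsithoau.
Apply vowel harmony: seggutabsithoau → seggutabsuthoau.
Apply vowel deletion: seggutabsuthoau → seggutabsuthu.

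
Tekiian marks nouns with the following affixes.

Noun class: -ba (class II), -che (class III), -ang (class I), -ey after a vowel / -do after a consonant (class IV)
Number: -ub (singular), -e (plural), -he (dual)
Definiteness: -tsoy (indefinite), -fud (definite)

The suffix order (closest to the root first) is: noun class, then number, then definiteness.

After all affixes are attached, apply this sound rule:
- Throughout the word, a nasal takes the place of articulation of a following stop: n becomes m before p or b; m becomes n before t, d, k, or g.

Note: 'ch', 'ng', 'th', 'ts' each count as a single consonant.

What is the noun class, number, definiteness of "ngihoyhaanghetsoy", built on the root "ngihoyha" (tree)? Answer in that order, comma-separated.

class I, dual, indefinite

Segment: ngihoyha-ang-he-tsoy.
noun class: -ang → class I.
number: -he → dual.
definiteness: -tsoy → indefinite.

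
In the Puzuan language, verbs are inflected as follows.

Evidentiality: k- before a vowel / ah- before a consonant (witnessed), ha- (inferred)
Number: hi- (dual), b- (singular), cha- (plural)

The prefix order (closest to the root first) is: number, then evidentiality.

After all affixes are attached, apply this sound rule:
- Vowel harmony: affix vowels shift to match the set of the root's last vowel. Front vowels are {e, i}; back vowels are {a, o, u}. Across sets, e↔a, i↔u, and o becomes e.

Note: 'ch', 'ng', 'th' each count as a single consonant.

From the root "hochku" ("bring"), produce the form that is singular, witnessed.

ahbhochku

Attach number singular b- → bhochku.
Attach evidentiality witnessed ah- (before consonant 'b') → ahbhochku.
Vowel harmony: no change.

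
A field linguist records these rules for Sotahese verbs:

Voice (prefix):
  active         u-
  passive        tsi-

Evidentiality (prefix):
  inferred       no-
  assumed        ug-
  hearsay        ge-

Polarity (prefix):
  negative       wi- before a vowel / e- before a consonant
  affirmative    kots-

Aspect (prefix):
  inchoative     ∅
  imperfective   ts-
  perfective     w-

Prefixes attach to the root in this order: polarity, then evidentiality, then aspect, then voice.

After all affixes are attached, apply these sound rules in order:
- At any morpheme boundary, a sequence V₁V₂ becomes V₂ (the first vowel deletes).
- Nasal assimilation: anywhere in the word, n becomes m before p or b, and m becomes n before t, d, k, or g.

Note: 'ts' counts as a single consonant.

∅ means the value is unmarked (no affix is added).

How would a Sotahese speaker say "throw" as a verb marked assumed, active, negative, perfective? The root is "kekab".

uwugekekab

Attach polarity negative e- (before consonant 'k') → ekekab.
Attach evidentiality assumed ug- → ugekekab.
Attach aspect perfective w- → wugekekab.
Attach voice active u- → uwugekekab.
Vowel deletion: no change.
Nasal assimilation: no change.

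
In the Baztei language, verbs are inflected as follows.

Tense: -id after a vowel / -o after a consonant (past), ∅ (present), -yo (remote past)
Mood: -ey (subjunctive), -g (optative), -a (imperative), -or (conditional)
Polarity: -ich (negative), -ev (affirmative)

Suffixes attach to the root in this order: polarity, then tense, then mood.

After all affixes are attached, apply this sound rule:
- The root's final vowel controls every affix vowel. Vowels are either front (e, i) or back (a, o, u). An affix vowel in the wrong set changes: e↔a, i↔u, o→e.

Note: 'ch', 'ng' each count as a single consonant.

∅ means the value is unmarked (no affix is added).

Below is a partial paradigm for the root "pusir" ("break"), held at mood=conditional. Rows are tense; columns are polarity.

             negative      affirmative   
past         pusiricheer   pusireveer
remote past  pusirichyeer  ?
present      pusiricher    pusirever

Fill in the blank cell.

pusirevyeer

Attach polarity affirmative -ev → pusirev.
Attach tense remote past -yo → pusirevyo.
Attach mood conditional -or → pusirevyoor.
Apply vowel harmony: pusirevyoor → pusirevyeer.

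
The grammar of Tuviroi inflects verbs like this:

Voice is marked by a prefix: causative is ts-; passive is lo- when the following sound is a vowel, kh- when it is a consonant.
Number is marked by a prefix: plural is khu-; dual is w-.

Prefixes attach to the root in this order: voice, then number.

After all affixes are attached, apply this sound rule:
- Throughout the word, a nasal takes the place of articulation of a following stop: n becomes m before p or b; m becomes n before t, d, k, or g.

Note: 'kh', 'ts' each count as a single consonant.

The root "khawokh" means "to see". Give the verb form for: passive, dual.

Attach voice passive kh- (before consonant 'kh') → khkhawokh.
Attach number dual w- → wkhkhawokh.
Nasal assimilation: no change.

wkhkhawokh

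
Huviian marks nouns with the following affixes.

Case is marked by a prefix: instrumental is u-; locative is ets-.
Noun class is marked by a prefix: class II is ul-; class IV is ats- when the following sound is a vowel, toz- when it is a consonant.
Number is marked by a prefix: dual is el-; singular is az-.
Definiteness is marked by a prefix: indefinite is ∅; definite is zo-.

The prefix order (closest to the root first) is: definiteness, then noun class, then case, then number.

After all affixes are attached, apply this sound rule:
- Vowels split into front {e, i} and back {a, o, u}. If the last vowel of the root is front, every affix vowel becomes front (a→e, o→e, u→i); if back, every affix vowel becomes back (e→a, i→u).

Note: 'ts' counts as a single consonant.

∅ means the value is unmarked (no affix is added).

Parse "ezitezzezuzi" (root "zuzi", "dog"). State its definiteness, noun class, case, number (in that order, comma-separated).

Segment: az-u-toz-zo-zuzi.
definiteness: zo- → definite.
noun class: ats/toz- → class IV.
case: u- → instrumental.
number: az- → singular.

definite, class IV, instrumental, singular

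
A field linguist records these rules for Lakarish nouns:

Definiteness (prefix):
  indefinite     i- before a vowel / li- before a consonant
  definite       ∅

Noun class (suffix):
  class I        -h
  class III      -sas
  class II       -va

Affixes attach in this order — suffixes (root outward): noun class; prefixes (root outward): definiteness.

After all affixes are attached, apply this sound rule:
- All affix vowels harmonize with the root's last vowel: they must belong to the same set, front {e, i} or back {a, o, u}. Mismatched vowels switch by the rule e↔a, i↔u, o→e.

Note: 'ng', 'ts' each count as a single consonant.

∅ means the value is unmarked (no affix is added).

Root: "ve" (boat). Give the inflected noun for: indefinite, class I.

Attach noun class class I -h → veh.
Attach definiteness indefinite li- (before consonant 'v') → liveh.
Vowel harmony: no change.

liveh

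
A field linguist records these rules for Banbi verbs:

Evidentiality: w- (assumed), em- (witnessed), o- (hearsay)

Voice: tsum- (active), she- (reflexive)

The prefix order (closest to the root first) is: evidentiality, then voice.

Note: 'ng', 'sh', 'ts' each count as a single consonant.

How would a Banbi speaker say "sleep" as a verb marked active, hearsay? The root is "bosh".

Attach evidentiality hearsay o- → obosh.
Attach voice active tsum- → tsumobosh.

tsumobosh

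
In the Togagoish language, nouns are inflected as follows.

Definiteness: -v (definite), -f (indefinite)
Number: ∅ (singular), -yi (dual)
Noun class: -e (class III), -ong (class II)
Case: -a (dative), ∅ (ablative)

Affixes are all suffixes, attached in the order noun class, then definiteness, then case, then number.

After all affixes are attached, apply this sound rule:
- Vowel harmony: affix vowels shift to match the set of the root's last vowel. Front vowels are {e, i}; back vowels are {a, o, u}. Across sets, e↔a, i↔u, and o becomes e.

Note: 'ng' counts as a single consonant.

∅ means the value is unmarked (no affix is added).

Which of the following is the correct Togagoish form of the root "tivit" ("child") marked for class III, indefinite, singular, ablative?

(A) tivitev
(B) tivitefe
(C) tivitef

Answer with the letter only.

Attach noun class class III -e → tivite.
Attach definiteness indefinite -f → tivitef.
case = ablative: zero marking, form stays tivitef.
number = singular: zero marking, form stays tivitef.
Vowel harmony: no change.
So the correct form is tivitef, option (C).
(A) tivitev is wrong: it uses definite instead of indefinite for definiteness.
(B) tivitefe is wrong: it uses dative instead of ablative for case.

C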